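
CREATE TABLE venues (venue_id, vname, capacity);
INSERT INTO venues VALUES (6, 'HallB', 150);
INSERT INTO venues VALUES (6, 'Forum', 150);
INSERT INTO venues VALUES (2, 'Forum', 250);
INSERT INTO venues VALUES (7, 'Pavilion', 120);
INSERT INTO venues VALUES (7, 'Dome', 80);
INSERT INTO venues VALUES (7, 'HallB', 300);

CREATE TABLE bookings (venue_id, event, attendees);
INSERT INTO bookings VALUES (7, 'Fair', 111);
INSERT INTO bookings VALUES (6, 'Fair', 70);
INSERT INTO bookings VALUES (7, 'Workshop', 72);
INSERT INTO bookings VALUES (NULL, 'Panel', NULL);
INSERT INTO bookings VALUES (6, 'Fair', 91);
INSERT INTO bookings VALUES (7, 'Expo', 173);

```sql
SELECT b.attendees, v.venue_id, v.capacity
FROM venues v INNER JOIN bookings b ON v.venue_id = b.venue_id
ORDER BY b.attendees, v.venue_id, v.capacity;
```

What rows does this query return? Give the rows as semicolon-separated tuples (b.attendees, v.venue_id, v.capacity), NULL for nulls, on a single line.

INNER JOIN keeps only pairs where the ON condition holds.
Matching on v.venue_id = b.venue_id. A NULL in a compared column never satisfies the condition.
- venue_id=6: 2 matching b row(s), so 2 row(s) emitted.
- venue_id=6: 2 matching b row(s), so 2 row(s) emitted.
- venue_id=2: no matching b row, dropped.
- venue_id=7: 3 matching b row(s), so 3 row(s) emitted.
- venue_id=7: 3 matching b row(s), so 3 row(s) emitted.
- venue_id=7: 3 matching b row(s), so 3 row(s) emitted.

(70, 6, 150); (70, 6, 150); (72, 7, 80); (72, 7, 120); (72, 7, 300); (91, 6, 150); (91, 6, 150); (111, 7, 80); (111, 7, 120); (111, 7, 300); (173, 7, 80); (173, 7, 120); (173, 7, 300)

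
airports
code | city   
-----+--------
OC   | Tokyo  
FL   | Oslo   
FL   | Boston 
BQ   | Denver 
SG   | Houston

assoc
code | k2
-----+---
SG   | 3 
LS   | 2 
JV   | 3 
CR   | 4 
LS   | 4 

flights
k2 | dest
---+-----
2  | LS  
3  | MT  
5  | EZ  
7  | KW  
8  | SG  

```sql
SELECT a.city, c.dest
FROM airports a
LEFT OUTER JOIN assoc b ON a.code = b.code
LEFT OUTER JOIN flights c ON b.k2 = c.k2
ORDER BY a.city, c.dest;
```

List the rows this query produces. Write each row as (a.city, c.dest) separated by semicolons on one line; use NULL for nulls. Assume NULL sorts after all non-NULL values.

(Boston, NULL); (Denver, NULL); (Houston, MT); (Oslo, NULL); (Tokyo, NULL)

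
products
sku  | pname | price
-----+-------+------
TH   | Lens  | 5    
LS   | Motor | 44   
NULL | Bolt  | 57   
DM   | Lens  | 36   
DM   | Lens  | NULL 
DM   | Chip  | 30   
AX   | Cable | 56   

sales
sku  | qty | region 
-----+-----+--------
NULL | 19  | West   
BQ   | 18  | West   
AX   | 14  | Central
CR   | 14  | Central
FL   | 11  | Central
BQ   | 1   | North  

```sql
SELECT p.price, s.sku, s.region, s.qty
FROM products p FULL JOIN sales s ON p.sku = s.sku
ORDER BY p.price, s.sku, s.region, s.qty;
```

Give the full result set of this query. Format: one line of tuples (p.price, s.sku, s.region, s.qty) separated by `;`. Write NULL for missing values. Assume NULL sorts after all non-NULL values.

(5, NULL, NULL, NULL); (30, NULL, NULL, NULL); (36, NULL, NULL, NULL); (44, NULL, NULL, NULL); (56, AX, Central, 14); (57, NULL, NULL, NULL); (NULL, BQ, North, 1); (NULL, BQ, West, 18); (NULL, CR, Central, 14); (NULL, FL, Central, 11); (NULL, NULL, West, 19); (NULL, NULL, NULL, NULL)

FULL OUTER JOIN keeps every row from both sides; unmatched rows get NULL for the other side's columns.
Matching on p.sku = s.sku. A NULL in a compared column never satisfies the condition.
- p (sku=TH) has no partner → padded with NULL.
- p (sku=LS) has no partner → padded with NULL.
- p (sku=NULL) has no partner → padded with NULL.
- p (sku=DM) has no partner → padded with NULL.
- p (sku=DM) has no partner → padded with NULL.
- p (sku=DM) has no partner → padded with NULL.
- p (sku=AX) pairs with 1 row(s) of s.
- 5 row(s) from s found no p partner → padded with NULL.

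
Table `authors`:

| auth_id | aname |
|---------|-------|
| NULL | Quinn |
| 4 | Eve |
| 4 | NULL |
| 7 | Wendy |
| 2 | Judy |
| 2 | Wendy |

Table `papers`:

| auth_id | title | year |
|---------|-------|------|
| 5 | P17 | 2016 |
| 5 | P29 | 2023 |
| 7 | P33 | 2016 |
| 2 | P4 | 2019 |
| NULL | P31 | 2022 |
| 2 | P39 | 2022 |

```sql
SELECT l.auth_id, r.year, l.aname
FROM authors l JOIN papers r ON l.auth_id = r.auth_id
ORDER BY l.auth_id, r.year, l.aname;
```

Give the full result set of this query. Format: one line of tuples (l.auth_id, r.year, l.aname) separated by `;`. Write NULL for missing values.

(2, 2019, Judy); (2, 2019, Wendy); (2, 2022, Judy); (2, 2022, Wendy); (7, 2016, Wendy)

INNER JOIN keeps only pairs where the ON condition holds.
Matching on l.auth_id = r.auth_id. A NULL in a compared column never satisfies the condition.
- l (auth_id=NULL) has no partner → excluded.
- l (auth_id=4) has no partner → excluded.
- l (auth_id=4) has no partner → excluded.
- l (auth_id=7) pairs with 1 row(s) of r.
- l (auth_id=2) pairs with 2 row(s) of r.
- l (auth_id=2) pairs with 2 row(s) of r.
After projecting and ordering:
l.auth_id | r.year | l.aname
2 | 2019 | Judy
2 | 2019 | Wendy
2 | 2022 | Judy
2 | 2022 | Wendy
7 | 2016 | Wendy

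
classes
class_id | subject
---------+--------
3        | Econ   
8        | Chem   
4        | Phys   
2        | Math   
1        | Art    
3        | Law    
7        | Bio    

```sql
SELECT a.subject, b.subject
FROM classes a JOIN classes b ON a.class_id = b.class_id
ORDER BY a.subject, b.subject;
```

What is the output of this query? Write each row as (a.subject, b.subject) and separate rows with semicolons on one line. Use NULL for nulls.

INNER JOIN keeps only pairs where the ON condition holds.
Matching on a.class_id = b.class_id.
- a row (class_id=3): matches 2 b row(s) → 2 output row(s).
- a row (class_id=8): matches 1 b row(s) → 1 output row(s).
- a row (class_id=4): matches 1 b row(s) → 1 output row(s).
- a row (class_id=2): matches 1 b row(s) → 1 output row(s).
- a row (class_id=1): matches 1 b row(s) → 1 output row(s).
- a row (class_id=3): matches 2 b row(s) → 2 output row(s).
- a row (class_id=7): matches 1 b row(s) → 1 output row(s).
After projecting and ordering:
a.subject | b.subject
Art | Art
Bio | Bio
Chem | Chem
Econ | Econ
Econ | Law
Law | Econ
Law | Law
Math | Math
Phys | Phys

(Art, Art); (Bio, Bio); (Chem, Chem); (Econ, Econ); (Econ, Law); (Law, Econ); (Law, Law); (Math, Math); (Phys, Phys)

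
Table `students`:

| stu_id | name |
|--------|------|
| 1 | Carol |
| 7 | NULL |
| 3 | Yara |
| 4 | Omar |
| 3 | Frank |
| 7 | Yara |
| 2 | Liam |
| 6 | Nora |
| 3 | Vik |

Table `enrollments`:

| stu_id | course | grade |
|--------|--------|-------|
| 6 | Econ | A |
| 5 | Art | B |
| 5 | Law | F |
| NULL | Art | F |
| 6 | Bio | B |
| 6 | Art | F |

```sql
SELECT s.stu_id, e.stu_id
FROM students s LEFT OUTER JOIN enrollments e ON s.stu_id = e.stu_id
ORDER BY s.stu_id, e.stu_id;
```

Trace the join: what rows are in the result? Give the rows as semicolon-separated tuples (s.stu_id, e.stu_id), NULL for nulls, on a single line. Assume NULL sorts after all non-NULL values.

(1, NULL); (2, NULL); (3, NULL); (3, NULL); (3, NULL); (4, NULL); (6, 6); (6, 6); (6, 6); (7, NULL); (7, NULL)

LEFT JOIN keeps every row from `students`; unmatched rows get NULL for `enrollments`'s columns.
Matching on s.stu_id = e.stu_id. A NULL in a compared column never satisfies the condition.
Matched pairs: 3; unmatched s rows kept: 8.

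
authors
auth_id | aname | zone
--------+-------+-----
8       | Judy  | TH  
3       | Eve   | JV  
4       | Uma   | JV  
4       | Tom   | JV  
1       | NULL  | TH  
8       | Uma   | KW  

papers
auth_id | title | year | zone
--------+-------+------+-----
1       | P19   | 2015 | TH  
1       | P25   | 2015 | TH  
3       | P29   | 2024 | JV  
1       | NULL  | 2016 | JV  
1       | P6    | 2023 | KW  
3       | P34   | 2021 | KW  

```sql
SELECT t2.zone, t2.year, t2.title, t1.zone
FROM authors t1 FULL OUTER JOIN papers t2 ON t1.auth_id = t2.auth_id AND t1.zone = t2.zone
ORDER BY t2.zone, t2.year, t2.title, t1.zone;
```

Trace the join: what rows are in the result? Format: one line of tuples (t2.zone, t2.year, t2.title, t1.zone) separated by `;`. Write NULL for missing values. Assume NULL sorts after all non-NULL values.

(JV, 2016, NULL, NULL); (JV, 2024, P29, JV); (KW, 2021, P34, NULL); (KW, 2023, P6, NULL); (TH, 2015, P19, TH); (TH, 2015, P25, TH); (NULL, NULL, NULL, JV); (NULL, NULL, NULL, JV); (NULL, NULL, NULL, KW); (NULL, NULL, NULL, TH)

FULL OUTER JOIN keeps every row from both sides; unmatched rows get NULL for the other side's columns.
Matching on t1.auth_id = t2.auth_id AND t1.zone = t2.zone.
Matched pairs: 3; unmatched t1 rows kept: 4; unmatched t2 rows kept: 3.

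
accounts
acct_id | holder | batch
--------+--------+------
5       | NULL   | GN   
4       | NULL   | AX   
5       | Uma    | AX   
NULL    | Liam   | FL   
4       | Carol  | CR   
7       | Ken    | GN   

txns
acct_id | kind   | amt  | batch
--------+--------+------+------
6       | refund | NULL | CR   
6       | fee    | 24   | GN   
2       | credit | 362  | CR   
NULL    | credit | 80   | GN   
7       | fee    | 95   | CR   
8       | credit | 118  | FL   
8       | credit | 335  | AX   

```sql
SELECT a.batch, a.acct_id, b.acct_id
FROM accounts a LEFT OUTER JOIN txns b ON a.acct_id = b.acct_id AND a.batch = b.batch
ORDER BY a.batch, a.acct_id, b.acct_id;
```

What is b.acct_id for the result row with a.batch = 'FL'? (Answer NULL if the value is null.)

NULL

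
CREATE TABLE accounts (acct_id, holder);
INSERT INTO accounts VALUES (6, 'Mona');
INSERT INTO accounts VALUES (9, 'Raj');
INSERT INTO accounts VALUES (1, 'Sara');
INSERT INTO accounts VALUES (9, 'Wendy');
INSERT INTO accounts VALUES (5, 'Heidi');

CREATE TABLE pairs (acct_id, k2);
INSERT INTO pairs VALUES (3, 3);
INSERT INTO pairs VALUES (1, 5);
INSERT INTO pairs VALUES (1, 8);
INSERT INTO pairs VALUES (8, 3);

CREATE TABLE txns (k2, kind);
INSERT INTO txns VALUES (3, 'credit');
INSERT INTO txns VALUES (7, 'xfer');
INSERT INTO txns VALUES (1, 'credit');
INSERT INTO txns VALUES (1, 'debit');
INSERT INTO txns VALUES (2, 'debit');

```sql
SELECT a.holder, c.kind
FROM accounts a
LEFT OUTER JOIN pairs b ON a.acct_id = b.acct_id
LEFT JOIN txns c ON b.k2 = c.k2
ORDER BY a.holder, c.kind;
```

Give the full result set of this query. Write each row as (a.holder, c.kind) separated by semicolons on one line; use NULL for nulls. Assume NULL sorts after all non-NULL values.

(Heidi, NULL); (Mona, NULL); (Raj, NULL); (Sara, NULL); (Sara, NULL); (Wendy, NULL)

Joins associate left-to-right: accounts LEFT JOIN pairs on acct_id gives 6 intermediate row(s).
Then LEFT JOIN `txns c` on k2: each of those 6 rows is kept; rows whose b.k2 has no match in c get NULL for c's columns.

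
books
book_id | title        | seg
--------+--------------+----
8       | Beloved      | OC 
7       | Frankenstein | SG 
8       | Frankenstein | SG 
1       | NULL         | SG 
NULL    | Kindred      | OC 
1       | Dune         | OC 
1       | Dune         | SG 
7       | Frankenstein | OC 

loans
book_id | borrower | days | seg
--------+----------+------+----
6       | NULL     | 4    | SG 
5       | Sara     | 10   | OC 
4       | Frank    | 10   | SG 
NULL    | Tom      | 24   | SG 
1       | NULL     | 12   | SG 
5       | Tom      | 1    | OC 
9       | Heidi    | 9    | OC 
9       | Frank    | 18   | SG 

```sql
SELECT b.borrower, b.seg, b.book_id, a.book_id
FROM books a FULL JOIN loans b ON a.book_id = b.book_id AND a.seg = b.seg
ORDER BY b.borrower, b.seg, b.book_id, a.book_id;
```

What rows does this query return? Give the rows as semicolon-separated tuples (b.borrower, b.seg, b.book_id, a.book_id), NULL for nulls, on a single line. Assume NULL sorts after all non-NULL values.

(Frank, SG, 4, NULL); (Frank, SG, 9, NULL); (Heidi, OC, 9, NULL); (Sara, OC, 5, NULL); (Tom, OC, 5, NULL); (Tom, SG, NULL, NULL); (NULL, SG, 1, 1); (NULL, SG, 1, 1); (NULL, SG, 6, NULL); (NULL, NULL, NULL, 1); (NULL, NULL, NULL, 7); (NULL, NULL, NULL, 7); (NULL, NULL, NULL, 8); (NULL, NULL, NULL, 8); (NULL, NULL, NULL, NULL)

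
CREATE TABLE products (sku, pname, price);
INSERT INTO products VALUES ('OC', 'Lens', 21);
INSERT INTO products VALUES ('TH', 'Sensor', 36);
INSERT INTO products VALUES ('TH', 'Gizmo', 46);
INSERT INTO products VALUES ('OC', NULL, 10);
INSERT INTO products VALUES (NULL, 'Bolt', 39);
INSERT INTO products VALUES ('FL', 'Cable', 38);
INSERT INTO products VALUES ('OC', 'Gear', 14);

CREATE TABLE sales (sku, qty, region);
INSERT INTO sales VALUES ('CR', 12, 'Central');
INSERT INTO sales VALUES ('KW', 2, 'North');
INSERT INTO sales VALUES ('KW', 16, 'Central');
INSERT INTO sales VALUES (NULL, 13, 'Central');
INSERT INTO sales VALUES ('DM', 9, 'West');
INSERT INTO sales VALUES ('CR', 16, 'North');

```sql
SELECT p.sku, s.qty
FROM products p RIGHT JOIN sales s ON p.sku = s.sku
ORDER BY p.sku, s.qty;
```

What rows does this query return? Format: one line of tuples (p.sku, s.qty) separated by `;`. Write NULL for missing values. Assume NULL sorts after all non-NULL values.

RIGHT JOIN keeps every row from `sales`; unmatched rows get NULL for `products`'s columns.
Matching on p.sku = s.sku. A NULL in a compared column never satisfies the condition.
Matched pairs: 0; unmatched s rows kept: 6.

(NULL, 2); (NULL, 9); (NULL, 12); (NULL, 13); (NULL, 16); (NULL, 16)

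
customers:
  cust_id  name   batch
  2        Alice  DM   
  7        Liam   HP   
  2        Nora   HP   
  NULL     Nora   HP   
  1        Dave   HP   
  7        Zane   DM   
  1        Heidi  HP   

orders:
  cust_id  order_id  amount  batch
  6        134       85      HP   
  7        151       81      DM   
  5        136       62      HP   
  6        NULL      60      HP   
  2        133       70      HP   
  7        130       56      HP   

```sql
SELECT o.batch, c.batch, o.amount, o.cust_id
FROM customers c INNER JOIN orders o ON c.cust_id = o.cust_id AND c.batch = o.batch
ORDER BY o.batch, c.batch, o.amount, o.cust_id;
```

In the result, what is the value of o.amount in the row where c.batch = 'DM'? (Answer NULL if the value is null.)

INNER JOIN keeps only pairs where the ON condition holds.
Matching on c.cust_id = o.cust_id AND c.batch = o.batch. A NULL in a compared column never satisfies the condition.
- c[0] cust_id=2, batch=DM → no match; dropped.
- c[1] cust_id=7, batch=HP → 1 match(es) in o → 1 row(s).
- c[2] cust_id=2, batch=HP → 1 match(es) in o → 1 row(s).
- c[3] cust_id=NULL, batch=HP → no match; dropped.
- c[4] cust_id=1, batch=HP → no match; dropped.
- c[5] cust_id=7, batch=DM → 1 match(es) in o → 1 row(s).
- c[6] cust_id=1, batch=HP → no match; dropped.

81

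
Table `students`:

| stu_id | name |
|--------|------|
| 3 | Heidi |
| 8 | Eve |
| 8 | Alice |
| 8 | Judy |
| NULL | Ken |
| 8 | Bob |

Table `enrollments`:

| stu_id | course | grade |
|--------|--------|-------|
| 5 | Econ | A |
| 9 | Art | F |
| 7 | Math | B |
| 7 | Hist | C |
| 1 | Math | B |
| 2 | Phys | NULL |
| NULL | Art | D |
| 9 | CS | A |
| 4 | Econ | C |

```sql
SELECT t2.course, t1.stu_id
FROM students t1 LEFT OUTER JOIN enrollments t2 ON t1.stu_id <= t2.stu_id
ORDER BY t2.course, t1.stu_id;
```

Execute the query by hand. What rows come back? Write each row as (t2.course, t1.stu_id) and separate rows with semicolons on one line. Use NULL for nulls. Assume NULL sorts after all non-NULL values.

(Art, 3); (Art, 8); (Art, 8); (Art, 8); (Art, 8); (CS, 3); (CS, 8); (CS, 8); (CS, 8); (CS, 8); (Econ, 3); (Econ, 3); (Hist, 3); (Math, 3); (NULL, NULL)

LEFT JOIN keeps every row from `students`; unmatched rows get NULL for `enrollments`'s columns.
Matching on t1.stu_id <= t2.stu_id. A NULL in a compared column never satisfies the condition.
- t1[0] stu_id=3 → 6 match(es) in t2 → 6 row(s).
- t1[1] stu_id=8 → 2 match(es) in t2 → 2 row(s).
- t1[2] stu_id=8 → 2 match(es) in t2 → 2 row(s).
- t1[3] stu_id=8 → 2 match(es) in t2 → 2 row(s).
- t1[4] stu_id=NULL → no match; kept with NULLs on the t2 side.
- t1[5] stu_id=8 → 2 match(es) in t2 → 2 row(s).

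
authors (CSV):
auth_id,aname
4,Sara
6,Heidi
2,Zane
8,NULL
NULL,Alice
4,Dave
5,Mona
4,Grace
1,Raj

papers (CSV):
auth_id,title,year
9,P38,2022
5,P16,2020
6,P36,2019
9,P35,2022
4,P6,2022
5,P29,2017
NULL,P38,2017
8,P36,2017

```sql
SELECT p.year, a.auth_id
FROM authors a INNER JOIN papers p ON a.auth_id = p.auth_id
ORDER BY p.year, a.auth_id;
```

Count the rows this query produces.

INNER JOIN keeps only pairs where the ON condition holds.
Matching on a.auth_id = p.auth_id. A NULL in a compared column never satisfies the condition.
- a[0] auth_id=4 → 1 match(es) in p → 1 row(s).
- a[1] auth_id=6 → 1 match(es) in p → 1 row(s).
- a[2] auth_id=2 → no match; dropped.
- a[3] auth_id=8 → 1 match(es) in p → 1 row(s).
- a[4] auth_id=NULL → no match; dropped.
- a[5] auth_id=4 → 1 match(es) in p → 1 row(s).
- a[6] auth_id=5 → 2 match(es) in p → 2 row(s).
- a[7] auth_id=4 → 1 match(es) in p → 1 row(s).
- a[8] auth_id=1 → no match; dropped.
Total: 7 rows.

7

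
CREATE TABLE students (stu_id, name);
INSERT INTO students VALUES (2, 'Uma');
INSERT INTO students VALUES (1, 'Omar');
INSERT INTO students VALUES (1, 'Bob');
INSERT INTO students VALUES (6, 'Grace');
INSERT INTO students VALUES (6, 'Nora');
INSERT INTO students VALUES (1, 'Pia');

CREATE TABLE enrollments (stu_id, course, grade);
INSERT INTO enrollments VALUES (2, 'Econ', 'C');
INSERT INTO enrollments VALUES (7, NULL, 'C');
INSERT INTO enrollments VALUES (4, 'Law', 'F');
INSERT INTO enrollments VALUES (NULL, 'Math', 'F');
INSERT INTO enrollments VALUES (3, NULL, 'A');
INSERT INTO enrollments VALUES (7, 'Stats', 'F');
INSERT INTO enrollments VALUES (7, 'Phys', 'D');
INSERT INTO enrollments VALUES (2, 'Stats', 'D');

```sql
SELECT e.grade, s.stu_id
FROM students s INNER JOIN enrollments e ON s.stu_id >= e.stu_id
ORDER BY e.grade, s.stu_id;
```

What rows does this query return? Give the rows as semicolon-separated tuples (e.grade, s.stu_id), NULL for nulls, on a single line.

(A, 6); (A, 6); (C, 2); (C, 6); (C, 6); (D, 2); (D, 6); (D, 6); (F, 6); (F, 6)

INNER JOIN keeps only pairs where the ON condition holds.
Matching on s.stu_id >= e.stu_id. A NULL in a compared column never satisfies the condition.
Matched pairs: 10.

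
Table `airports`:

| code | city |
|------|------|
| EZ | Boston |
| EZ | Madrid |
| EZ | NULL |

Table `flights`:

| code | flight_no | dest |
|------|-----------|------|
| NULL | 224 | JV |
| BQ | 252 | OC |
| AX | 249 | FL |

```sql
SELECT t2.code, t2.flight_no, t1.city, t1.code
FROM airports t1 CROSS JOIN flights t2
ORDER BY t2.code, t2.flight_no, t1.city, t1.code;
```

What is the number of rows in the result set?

9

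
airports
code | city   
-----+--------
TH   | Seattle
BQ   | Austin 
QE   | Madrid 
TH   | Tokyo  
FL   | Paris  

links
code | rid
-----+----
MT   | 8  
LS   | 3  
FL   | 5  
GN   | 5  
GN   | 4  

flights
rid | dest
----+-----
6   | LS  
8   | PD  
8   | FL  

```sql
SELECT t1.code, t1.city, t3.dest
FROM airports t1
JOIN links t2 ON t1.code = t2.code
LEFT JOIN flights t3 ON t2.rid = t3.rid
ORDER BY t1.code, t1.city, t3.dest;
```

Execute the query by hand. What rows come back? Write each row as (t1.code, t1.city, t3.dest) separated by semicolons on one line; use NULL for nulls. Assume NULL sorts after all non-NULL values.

(FL, Paris, NULL)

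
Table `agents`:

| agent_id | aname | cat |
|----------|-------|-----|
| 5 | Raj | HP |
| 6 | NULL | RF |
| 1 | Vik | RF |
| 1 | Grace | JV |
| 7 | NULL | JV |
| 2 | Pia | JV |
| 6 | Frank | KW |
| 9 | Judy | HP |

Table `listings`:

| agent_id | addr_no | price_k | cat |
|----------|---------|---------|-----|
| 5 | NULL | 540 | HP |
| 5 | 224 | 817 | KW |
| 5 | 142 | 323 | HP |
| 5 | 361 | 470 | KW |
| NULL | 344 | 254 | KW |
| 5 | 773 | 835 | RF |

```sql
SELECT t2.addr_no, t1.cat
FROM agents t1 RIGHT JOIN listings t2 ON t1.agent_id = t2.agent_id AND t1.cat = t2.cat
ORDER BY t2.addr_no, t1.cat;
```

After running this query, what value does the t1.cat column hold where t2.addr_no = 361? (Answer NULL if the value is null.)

NULL

RIGHT JOIN keeps every row from `listings`; unmatched rows get NULL for `agents`'s columns.
Matching on t1.agent_id = t2.agent_id AND t1.cat = t2.cat. A NULL in a compared column never satisfies the condition.
- t1[0] agent_id=5, cat=HP → 2 match(es) in t2 → 2 row(s).
- t1[1] agent_id=6, cat=RF → no match.
- t1[2] agent_id=1, cat=RF → no match.
- t1[3] agent_id=1, cat=JV → no match.
- t1[4] agent_id=7, cat=JV → no match.
- t1[5] agent_id=2, cat=JV → no match.
- t1[6] agent_id=6, cat=KW → no match.
- t1[7] agent_id=9, cat=HP → no match.
- 4 t2 row(s) had no t1 match → kept, t1 columns NULL.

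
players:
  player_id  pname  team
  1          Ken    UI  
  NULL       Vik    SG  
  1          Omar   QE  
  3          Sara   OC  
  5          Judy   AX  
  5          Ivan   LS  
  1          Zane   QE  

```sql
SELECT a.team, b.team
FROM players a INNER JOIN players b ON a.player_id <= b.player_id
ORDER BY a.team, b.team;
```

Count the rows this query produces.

25

INNER JOIN keeps only pairs where the ON condition holds.
Matching on a.player_id <= b.player_id. A NULL in a compared column never satisfies the condition.
Matched pairs: 25.
Total: 25 rows.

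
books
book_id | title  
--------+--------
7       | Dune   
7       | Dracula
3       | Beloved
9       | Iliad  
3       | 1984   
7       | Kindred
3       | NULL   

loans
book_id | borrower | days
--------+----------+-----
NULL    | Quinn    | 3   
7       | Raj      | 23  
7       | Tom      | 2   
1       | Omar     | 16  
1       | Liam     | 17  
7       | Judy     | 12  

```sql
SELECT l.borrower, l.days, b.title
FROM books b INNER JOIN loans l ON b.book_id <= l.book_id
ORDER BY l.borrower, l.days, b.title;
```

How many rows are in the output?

INNER JOIN keeps only pairs where the ON condition holds.
Matching on b.book_id <= l.book_id. A NULL in a compared column never satisfies the condition.
- b[0] book_id=7 → 3 match(es) in l → 3 row(s).
- b[1] book_id=7 → 3 match(es) in l → 3 row(s).
- b[2] book_id=3 → 3 match(es) in l → 3 row(s).
- b[3] book_id=9 → no match; dropped.
- b[4] book_id=3 → 3 match(es) in l → 3 row(s).
- b[5] book_id=7 → 3 match(es) in l → 3 row(s).
- b[6] book_id=3 → 3 match(es) in l → 3 row(s).
Total: 18 rows.

18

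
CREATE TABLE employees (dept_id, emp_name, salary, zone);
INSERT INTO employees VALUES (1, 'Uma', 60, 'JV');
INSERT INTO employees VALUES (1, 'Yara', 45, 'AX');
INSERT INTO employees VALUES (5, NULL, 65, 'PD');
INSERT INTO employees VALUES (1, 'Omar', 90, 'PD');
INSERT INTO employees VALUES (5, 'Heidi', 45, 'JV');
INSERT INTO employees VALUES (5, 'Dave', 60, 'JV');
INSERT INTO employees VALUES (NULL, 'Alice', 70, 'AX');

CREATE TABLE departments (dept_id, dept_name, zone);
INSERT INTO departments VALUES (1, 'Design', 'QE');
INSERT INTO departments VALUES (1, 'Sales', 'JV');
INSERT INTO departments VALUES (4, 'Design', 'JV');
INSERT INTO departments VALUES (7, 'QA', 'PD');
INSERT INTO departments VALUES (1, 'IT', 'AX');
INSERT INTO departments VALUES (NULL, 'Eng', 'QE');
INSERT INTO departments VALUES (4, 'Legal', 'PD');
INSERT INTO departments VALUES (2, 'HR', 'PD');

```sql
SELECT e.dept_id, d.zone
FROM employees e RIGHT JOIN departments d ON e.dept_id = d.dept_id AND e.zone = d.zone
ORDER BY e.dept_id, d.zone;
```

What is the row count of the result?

RIGHT JOIN keeps every row from `departments`; unmatched rows get NULL for `employees`'s columns.
Matching on e.dept_id = d.dept_id AND e.zone = d.zone. A NULL in a compared column never satisfies the condition.
- e[0] dept_id=1, zone=JV → 1 match(es) in d → 1 row(s).
- e[1] dept_id=1, zone=AX → 1 match(es) in d → 1 row(s).
- e[2] dept_id=5, zone=PD → no match.
- e[3] dept_id=1, zone=PD → no match.
- e[4] dept_id=5, zone=JV → no match.
- e[5] dept_id=5, zone=JV → no match.
- e[6] dept_id=NULL, zone=AX → no match.
- 6 row(s) from d found no e partner → padded with NULL.
Total: 2 matched + 6 padded = 8 rows.

8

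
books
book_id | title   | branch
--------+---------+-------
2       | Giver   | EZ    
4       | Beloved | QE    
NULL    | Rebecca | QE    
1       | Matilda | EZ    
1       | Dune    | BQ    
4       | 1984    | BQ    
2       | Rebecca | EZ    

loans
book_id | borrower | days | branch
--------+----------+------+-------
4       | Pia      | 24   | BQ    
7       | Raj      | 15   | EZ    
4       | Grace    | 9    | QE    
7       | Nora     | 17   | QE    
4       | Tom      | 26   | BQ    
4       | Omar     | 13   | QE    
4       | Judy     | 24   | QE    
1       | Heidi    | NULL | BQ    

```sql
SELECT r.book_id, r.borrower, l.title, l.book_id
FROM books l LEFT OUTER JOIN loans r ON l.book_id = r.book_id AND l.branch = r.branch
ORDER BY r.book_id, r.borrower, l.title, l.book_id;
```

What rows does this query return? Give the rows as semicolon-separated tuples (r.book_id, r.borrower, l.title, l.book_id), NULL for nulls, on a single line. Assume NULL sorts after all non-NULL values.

(1, Heidi, Dune, 1); (4, Grace, Beloved, 4); (4, Judy, Beloved, 4); (4, Omar, Beloved, 4); (4, Pia, 1984, 4); (4, Tom, 1984, 4); (NULL, NULL, Giver, 2); (NULL, NULL, Matilda, 1); (NULL, NULL, Rebecca, 2); (NULL, NULL, Rebecca, NULL)

LEFT JOIN keeps every row from `books`; unmatched rows get NULL for `loans`'s columns.
Matching on l.book_id = r.book_id AND l.branch = r.branch. A NULL in a compared column never satisfies the condition.
- book_id=2, branch=EZ: no r row matches, row kept with r columns NULL.
- book_id=4, branch=QE: 3 matching r row(s), so 3 row(s) emitted.
- book_id=NULL, branch=QE: no r row matches, row kept with r columns NULL.
- book_id=1, branch=EZ: no r row matches, row kept with r columns NULL.
- book_id=1, branch=BQ: 1 matching r row(s), so 1 row(s) emitted.
- book_id=4, branch=BQ: 2 matching r row(s), so 2 row(s) emitted.
- book_id=2, branch=EZ: no r row matches, row kept with r columns NULL.
After projecting and ordering:
r.book_id | r.borrower | l.title | l.book_id
1 | Heidi | Dune | 1
4 | Grace | Beloved | 4
4 | Judy | Beloved | 4
4 | Omar | Beloved | 4
4 | Pia | 1984 | 4
4 | Tom | 1984 | 4
NULL | NULL | Giver | 2
NULL | NULL | Matilda | 1
NULL | NULL | Rebecca | 2
NULL | NULL | Rebecca | NULL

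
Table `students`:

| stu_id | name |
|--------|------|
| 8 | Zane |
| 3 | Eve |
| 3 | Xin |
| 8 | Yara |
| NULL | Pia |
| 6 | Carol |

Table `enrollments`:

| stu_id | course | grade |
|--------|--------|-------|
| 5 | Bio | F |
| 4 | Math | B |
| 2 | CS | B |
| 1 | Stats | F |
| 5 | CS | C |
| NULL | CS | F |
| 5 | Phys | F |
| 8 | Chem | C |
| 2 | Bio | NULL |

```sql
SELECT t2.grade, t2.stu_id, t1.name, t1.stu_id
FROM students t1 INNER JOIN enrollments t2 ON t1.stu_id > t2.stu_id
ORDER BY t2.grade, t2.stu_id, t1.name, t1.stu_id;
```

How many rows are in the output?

27

INNER JOIN keeps only pairs where the ON condition holds.
Matching on t1.stu_id > t2.stu_id. A NULL in a compared column never satisfies the condition.
Matched pairs: 27.
Total: 27 rows.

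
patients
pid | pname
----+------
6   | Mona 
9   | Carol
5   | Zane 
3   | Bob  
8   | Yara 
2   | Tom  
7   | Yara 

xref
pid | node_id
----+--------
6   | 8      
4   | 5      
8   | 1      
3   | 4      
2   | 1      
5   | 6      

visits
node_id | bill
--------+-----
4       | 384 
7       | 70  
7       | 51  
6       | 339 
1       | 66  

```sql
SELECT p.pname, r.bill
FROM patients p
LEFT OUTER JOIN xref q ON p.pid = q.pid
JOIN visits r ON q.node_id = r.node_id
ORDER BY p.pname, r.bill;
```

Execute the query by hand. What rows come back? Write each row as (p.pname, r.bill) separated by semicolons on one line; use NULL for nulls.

(Bob, 384); (Tom, 66); (Yara, 66); (Zane, 339)

Joins associate left-to-right: patients LEFT JOIN xref on pid gives 7 intermediate row(s).
Then INNER JOIN `visits r` on node_id: keep only rows whose q.node_id appears in r.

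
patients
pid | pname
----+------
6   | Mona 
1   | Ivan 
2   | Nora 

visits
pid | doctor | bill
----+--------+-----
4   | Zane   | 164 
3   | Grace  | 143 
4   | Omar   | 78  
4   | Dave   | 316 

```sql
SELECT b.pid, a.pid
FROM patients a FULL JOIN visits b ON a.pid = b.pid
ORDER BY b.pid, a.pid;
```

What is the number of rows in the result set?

7

FULL OUTER JOIN keeps every row from both sides; unmatched rows get NULL for the other side's columns.
Matching on a.pid = b.pid.
Matched pairs: 0; unmatched a rows kept: 3; unmatched b rows kept: 4.
Total: 0 matched + 7 padded = 7 rows.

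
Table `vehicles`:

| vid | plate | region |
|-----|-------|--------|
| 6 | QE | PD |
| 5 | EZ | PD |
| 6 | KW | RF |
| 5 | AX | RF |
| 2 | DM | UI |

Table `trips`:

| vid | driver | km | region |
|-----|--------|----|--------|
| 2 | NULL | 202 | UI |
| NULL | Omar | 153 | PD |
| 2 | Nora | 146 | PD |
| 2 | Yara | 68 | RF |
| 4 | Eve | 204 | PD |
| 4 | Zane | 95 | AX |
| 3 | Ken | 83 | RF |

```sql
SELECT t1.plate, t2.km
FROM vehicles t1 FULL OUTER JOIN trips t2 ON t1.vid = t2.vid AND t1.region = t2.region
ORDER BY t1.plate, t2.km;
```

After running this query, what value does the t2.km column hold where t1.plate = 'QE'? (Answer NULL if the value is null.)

FULL OUTER JOIN keeps every row from both sides; unmatched rows get NULL for the other side's columns.
Matching on t1.vid = t2.vid AND t1.region = t2.region. A NULL in a compared column never satisfies the condition.
Matched pairs: 1; unmatched t1 rows kept: 4; unmatched t2 rows kept: 6.

NULL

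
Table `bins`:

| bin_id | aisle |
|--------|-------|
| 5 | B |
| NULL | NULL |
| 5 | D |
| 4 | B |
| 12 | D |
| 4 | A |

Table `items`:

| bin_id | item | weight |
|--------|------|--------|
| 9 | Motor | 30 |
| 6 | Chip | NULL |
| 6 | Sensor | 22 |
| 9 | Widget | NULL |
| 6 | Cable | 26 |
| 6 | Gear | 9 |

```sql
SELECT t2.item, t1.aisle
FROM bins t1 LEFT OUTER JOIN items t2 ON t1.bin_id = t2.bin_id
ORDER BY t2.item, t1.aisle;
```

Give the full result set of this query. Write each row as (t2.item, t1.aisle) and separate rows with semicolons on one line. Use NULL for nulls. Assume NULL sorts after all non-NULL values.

(NULL, A); (NULL, B); (NULL, B); (NULL, D); (NULL, D); (NULL, NULL)

LEFT JOIN keeps every row from `bins`; unmatched rows get NULL for `items`'s columns.
Matching on t1.bin_id = t2.bin_id. A NULL in a compared column never satisfies the condition.
Matched pairs: 0; unmatched t1 rows kept: 6.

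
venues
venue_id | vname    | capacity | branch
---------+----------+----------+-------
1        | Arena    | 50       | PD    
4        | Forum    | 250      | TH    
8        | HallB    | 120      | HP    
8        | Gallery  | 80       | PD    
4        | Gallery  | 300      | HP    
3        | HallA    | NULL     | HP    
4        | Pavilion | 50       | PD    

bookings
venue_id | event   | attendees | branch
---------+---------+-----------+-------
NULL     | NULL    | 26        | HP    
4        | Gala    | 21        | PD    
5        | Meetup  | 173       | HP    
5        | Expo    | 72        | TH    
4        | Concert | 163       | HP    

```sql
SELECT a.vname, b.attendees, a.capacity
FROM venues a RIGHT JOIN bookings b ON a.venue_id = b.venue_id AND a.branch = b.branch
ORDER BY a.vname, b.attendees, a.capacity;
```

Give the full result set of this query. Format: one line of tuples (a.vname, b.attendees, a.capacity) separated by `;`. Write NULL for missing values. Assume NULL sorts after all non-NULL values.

(Gallery, 163, 300); (Pavilion, 21, 50); (NULL, 26, NULL); (NULL, 72, NULL); (NULL, 173, NULL)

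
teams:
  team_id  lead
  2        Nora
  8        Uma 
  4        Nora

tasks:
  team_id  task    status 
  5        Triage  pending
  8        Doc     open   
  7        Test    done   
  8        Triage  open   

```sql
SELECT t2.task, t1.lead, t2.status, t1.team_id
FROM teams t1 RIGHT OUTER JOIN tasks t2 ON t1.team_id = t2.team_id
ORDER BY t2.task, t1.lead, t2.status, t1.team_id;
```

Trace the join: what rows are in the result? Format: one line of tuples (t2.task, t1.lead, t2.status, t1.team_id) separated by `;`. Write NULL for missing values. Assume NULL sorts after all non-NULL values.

(Doc, Uma, open, 8); (Test, NULL, done, NULL); (Triage, Uma, open, 8); (Triage, NULL, pending, NULL)

RIGHT JOIN keeps every row from `tasks`; unmatched rows get NULL for `teams`'s columns.
Matching on t1.team_id = t2.team_id.
- t1 (team_id=2) has no partner in t2.
- t1 (team_id=8) pairs with 2 row(s) of t2.
- t1 (team_id=4) has no partner in t2.
- 2 t2 row(s) had no t1 match → kept, t1 columns NULL.
After projecting and ordering:
t2.task | t1.lead | t2.status | t1.team_id
Doc | Uma | open | 8
Test | NULL | done | NULL
Triage | Uma | open | 8
Triage | NULL | pending | NULL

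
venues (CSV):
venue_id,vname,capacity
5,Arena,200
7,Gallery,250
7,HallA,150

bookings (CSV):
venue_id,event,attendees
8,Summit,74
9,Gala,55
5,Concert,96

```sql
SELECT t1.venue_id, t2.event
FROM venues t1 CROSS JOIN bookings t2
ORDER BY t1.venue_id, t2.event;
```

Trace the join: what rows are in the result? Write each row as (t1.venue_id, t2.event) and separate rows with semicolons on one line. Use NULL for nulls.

CROSS JOIN pairs every row of `venues` with every row of `bookings`: 3 × 3 = 9 rows.

(5, Concert); (5, Gala); (5, Summit); (7, Concert); (7, Concert); (7, Gala); (7, Gala); (7, Summit); (7, Summit)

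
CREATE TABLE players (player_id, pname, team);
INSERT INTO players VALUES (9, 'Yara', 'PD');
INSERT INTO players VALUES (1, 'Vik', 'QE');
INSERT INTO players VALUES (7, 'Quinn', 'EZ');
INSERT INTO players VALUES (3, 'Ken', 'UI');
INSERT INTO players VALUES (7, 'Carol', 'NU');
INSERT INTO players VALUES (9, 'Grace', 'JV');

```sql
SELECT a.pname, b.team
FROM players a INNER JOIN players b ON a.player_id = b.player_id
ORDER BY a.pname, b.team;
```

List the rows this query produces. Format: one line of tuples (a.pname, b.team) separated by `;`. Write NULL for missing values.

INNER JOIN keeps only pairs where the ON condition holds.
Matching on a.player_id = b.player_id.
- a row (player_id=9): matches 2 b row(s) → 2 output row(s).
- a row (player_id=1): matches 1 b row(s) → 1 output row(s).
- a row (player_id=7): matches 2 b row(s) → 2 output row(s).
- a row (player_id=3): matches 1 b row(s) → 1 output row(s).
- a row (player_id=7): matches 2 b row(s) → 2 output row(s).
- a row (player_id=9): matches 2 b row(s) → 2 output row(s).
After projecting and ordering:
a.pname | b.team
Carol | EZ
Carol | NU
Grace | JV
Grace | PD
Ken | UI
Quinn | EZ
Quinn | NU
Vik | QE
Yara | JV
Yara | PD

(Carol, EZ); (Carol, NU); (Grace, JV); (Grace, PD); (Ken, UI); (Quinn, EZ); (Quinn, NU); (Vik, QE); (Yara, JV); (Yara, PD)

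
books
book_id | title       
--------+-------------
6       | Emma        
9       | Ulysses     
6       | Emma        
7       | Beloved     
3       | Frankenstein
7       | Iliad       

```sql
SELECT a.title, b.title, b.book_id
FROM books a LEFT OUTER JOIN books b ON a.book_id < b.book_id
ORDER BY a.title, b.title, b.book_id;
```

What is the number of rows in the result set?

14

LEFT JOIN keeps every row from `books a`; unmatched rows get NULL for `books b`'s columns.
Matching on a.book_id < b.book_id.
Matched pairs: 13; unmatched a rows kept: 1.
Total: 13 matched + 1 padded = 14 rows.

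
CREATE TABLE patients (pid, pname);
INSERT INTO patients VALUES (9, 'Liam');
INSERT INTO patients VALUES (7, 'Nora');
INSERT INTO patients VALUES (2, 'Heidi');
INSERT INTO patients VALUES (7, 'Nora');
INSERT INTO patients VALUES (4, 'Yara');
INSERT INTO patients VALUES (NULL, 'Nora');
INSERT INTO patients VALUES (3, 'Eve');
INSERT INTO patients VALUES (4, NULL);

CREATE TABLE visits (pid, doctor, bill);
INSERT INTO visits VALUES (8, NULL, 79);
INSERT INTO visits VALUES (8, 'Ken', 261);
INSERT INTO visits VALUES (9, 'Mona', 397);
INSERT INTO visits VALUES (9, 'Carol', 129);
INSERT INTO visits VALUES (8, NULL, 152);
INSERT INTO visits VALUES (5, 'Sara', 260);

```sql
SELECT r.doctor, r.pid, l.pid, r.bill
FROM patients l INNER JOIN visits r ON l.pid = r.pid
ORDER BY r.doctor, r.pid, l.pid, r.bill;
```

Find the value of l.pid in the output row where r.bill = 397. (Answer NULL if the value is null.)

INNER JOIN keeps only pairs where the ON condition holds.
Matching on l.pid = r.pid. A NULL in a compared column never satisfies the condition.
- l (pid=9) pairs with 2 row(s) of r.
- l (pid=7) has no partner → excluded.
- l (pid=2) has no partner → excluded.
- l (pid=7) has no partner → excluded.
- l (pid=4) has no partner → excluded.
- l (pid=NULL) has no partner → excluded.
- l (pid=3) has no partner → excluded.
- l (pid=4) has no partner → excluded.

9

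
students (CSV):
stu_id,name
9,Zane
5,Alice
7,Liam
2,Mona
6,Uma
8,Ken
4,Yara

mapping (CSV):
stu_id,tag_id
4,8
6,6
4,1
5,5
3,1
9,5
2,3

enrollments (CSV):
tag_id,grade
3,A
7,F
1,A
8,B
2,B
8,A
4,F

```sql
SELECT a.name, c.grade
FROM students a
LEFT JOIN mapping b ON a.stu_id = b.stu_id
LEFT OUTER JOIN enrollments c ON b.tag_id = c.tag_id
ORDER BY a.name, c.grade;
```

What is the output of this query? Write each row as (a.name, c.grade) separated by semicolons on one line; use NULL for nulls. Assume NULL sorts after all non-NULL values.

(Alice, NULL); (Ken, NULL); (Liam, NULL); (Mona, A); (Uma, NULL); (Yara, A); (Yara, A); (Yara, B); (Zane, NULL)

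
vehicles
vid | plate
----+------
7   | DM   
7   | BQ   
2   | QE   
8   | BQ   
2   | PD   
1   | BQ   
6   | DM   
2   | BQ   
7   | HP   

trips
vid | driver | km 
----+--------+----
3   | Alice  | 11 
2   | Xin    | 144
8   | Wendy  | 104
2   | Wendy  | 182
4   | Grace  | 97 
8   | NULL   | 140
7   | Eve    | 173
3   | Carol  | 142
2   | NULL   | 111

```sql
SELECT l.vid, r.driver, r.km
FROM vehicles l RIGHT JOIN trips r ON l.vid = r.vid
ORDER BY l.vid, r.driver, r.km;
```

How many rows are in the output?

RIGHT JOIN keeps every row from `trips`; unmatched rows get NULL for `vehicles`'s columns.
Matching on l.vid = r.vid.
- l[0] vid=7 → 1 match(es) in r → 1 row(s).
- l[1] vid=7 → 1 match(es) in r → 1 row(s).
- l[2] vid=2 → 3 match(es) in r → 3 row(s).
- l[3] vid=8 → 2 match(es) in r → 2 row(s).
- l[4] vid=2 → 3 match(es) in r → 3 row(s).
- l[5] vid=1 → no match.
- l[6] vid=6 → no match.
- l[7] vid=2 → 3 match(es) in r → 3 row(s).
- l[8] vid=7 → 1 match(es) in r → 1 row(s).
- 3 row(s) from r found no l partner → padded with NULL.
Total: 14 matched + 3 padded = 17 rows.

17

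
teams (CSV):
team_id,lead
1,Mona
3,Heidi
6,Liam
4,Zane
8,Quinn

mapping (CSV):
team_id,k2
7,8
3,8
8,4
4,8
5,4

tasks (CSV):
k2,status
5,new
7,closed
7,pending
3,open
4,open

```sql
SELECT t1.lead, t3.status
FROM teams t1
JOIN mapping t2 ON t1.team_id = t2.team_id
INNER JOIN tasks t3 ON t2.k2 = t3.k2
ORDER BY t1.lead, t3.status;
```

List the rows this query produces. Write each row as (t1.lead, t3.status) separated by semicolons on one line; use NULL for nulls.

Evaluate left to right. First `teams t1 INNER JOIN mapping t2` on team_id: 3 row(s).
Then INNER JOIN `tasks t3` on k2: keep only rows whose t2.k2 appears in t3.

(Quinn, open)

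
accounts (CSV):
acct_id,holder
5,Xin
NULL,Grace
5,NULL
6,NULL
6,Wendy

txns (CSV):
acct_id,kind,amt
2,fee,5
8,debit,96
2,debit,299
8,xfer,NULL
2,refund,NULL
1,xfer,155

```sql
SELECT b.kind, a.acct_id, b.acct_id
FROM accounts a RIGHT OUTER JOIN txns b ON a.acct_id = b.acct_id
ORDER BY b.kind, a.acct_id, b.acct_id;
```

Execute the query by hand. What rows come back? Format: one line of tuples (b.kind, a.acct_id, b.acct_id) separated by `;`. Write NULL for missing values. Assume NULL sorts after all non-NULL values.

(debit, NULL, 2); (debit, NULL, 8); (fee, NULL, 2); (refund, NULL, 2); (xfer, NULL, 1); (xfer, NULL, 8)

RIGHT JOIN keeps every row from `txns`; unmatched rows get NULL for `accounts`'s columns.
Matching on a.acct_id = b.acct_id. A NULL in a compared column never satisfies the condition.
- a[0] acct_id=5 → no match.
- a[1] acct_id=NULL → no match.
- a[2] acct_id=5 → no match.
- a[3] acct_id=6 → no match.
- a[4] acct_id=6 → no match.
- 6 b row(s) had no a match → kept, a columns NULL.
After projecting and ordering:
b.kind | a.acct_id | b.acct_id
debit | NULL | 2
debit | NULL | 8
fee | NULL | 2
refund | NULL | 2
xfer | NULL | 1
xfer | NULL | 8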